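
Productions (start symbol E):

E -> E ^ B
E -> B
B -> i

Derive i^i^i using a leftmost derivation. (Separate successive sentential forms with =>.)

E => E^B => E^B^B => B^B^B => i^B^B => i^i^B => i^i^i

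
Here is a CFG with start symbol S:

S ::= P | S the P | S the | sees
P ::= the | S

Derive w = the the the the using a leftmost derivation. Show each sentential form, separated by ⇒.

S ⇒ S the P   [S ::= S the P]
S the P ⇒ S the the P   [S ::= S the]
S the the P ⇒ P the the P   [S ::= P]
P the the P ⇒ the the the P   [P ::= the]
the the the P ⇒ the the the the   [P ::= the]

S ⇒ S the P ⇒ S the the P ⇒ P the the P ⇒ the the the P ⇒ the the the the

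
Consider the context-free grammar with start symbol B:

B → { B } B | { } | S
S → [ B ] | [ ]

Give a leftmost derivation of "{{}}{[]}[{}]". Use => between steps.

B => {B}B => {{}}B => {{}}{B}B => {{}}{S}B => {{}}{[]}B => {{}}{[]}S => {{}}{[]}[B] => {{}}{[]}[{}]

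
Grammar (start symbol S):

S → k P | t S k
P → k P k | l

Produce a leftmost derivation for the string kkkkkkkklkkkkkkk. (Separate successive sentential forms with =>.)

S => kP => kkPk => kkkPkk => kkkkPkkk => kkkkkPkkkk => kkkkkkPkkkkk => kkkkkkkPkkkkkk => kkkkkkkkPkkkkkkk => kkkkkkkklkkkkkkk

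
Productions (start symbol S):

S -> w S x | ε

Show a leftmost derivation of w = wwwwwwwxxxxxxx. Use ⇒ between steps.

S ⇒ wSx   [S -> w S x]
wSx ⇒ wwSxx   [S -> w S x]
wwSxx ⇒ wwwSxxx   [S -> w S x]
wwwSxxx ⇒ wwwwSxxxx   [S -> w S x]
wwwwSxxxx ⇒ wwwwwSxxxxx   [S -> w S x]
wwwwwSxxxxx ⇒ wwwwwwSxxxxxx   [S -> w S x]
wwwwwwSxxxxxx ⇒ wwwwwwwSxxxxxxx   [S -> w S x]
wwwwwwwSxxxxxxx ⇒ wwwwwwwxxxxxxx   [S -> ε]

S⇒wSx⇒wwSxx⇒wwwSxxx⇒wwwwSxxxx⇒wwwwwSxxxxx⇒wwwwwwSxxxxxx⇒wwwwwwwSxxxxxxx⇒wwwwwwwxxxxxxx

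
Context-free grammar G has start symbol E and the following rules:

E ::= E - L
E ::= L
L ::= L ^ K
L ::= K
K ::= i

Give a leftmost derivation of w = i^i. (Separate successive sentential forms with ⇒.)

E ⇒ L ⇒ L^K ⇒ K^K ⇒ i^K ⇒ i^i

E ⇒ L   [E ::= L]
L ⇒ L^K   [L ::= L ^ K]
L^K ⇒ K^K   [L ::= K]
K^K ⇒ i^K   [K ::= i]
i^K ⇒ i^i   [K ::= i]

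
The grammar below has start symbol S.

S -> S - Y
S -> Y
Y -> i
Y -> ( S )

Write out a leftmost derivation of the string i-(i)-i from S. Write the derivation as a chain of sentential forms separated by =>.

S => S-Y   [S -> S - Y]
S-Y => S-Y-Y   [S -> S - Y]
S-Y-Y => Y-Y-Y   [S -> Y]
Y-Y-Y => i-Y-Y   [Y -> i]
i-Y-Y => i-(S)-Y   [Y -> ( S )]
i-(S)-Y => i-(Y)-Y   [S -> Y]
i-(Y)-Y => i-(i)-Y   [Y -> i]
i-(i)-Y => i-(i)-i   [Y -> i]

S => S-Y => S-Y-Y => Y-Y-Y => i-Y-Y => i-(S)-Y => i-(Y)-Y => i-(i)-Y => i-(i)-i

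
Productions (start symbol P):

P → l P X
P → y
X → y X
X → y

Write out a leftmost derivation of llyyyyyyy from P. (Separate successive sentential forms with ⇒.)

P ⇒ lPX   [P → l P X]
lPX ⇒ llPXX   [P → l P X]
llPXX ⇒ llyXX   [P → y]
llyXX ⇒ llyyXX   [X → y X]
llyyXX ⇒ llyyyX   [X → y]
llyyyX ⇒ llyyyyX   [X → y X]
llyyyyX ⇒ llyyyyyX   [X → y X]
llyyyyyX ⇒ llyyyyyyX   [X → y X]
llyyyyyyX ⇒ llyyyyyyy   [X → y]

P⇒lPX⇒llPXX⇒llyXX⇒llyyXX⇒llyyyX⇒llyyyyX⇒llyyyyyX⇒llyyyyyyX⇒llyyyyyyy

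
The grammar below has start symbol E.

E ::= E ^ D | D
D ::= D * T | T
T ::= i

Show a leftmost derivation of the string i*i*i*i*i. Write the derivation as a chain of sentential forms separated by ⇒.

E ⇒ D ⇒ D*T ⇒ D*T*T ⇒ D*T*T*T ⇒ D*T*T*T*T ⇒ T*T*T*T*T ⇒ i*T*T*T*T ⇒ i*i*T*T*T ⇒ i*i*i*T*T ⇒ i*i*i*i*T ⇒ i*i*i*i*i

E ⇒ D   [E ::= D]
D ⇒ D*T   [D ::= D * T]
D*T ⇒ D*T*T   [D ::= D * T]
D*T*T ⇒ D*T*T*T   [D ::= D * T]
D*T*T*T ⇒ D*T*T*T*T   [D ::= D * T]
D*T*T*T*T ⇒ T*T*T*T*T   [D ::= T]
T*T*T*T*T ⇒ i*T*T*T*T   [T ::= i]
i*T*T*T*T ⇒ i*i*T*T*T   [T ::= i]
i*i*T*T*T ⇒ i*i*i*T*T   [T ::= i]
i*i*i*T*T ⇒ i*i*i*i*T   [T ::= i]
i*i*i*i*T ⇒ i*i*i*i*i   [T ::= i]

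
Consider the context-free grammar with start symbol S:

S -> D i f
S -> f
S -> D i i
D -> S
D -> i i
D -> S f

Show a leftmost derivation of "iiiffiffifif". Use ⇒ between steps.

S ⇒ Dif ⇒ Sif ⇒ Difif ⇒ Sfifif ⇒ Diffifif ⇒ Sfiffifif ⇒ Diffiffifif ⇒ iiiffiffifif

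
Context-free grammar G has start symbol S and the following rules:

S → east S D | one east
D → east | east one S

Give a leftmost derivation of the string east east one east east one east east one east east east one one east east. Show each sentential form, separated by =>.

S => east S D => east east S D D => east east one east D D => east east one east east one S D => east east one east east one east S D D => east east one east east one east east S D D D => east east one east east one east east one east D D D => east east one east east one east east one east east D D => east east one east east one east east one east east east one S D => east east one east east one east east one east east east one one east D => east east one east east one east east one east east east one one east east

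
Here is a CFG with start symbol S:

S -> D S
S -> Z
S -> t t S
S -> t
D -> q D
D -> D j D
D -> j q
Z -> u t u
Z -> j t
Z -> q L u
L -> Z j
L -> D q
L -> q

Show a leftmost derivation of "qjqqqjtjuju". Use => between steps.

S => DS => qDS => qjqS => qjqZ => qjqqLu => qjqqZju => qjqqqLuju => qjqqqZjuju => qjqqqjtjuju

S => DS   [S -> D S]
DS => qDS   [D -> q D]
qDS => qjqS   [D -> j q]
qjqS => qjqZ   [S -> Z]
qjqZ => qjqqLu   [Z -> q L u]
qjqqLu => qjqqZju   [L -> Z j]
qjqqZju => qjqqqLuju   [Z -> q L u]
qjqqqLuju => qjqqqZjuju   [L -> Z j]
qjqqqZjuju => qjqqqjtjuju   [Z -> j t]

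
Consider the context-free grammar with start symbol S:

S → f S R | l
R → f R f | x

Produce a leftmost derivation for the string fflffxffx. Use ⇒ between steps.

S⇒fSR⇒ffSRR⇒fflRR⇒fflfRfR⇒fflffRffR⇒fflffxffR⇒fflffxffx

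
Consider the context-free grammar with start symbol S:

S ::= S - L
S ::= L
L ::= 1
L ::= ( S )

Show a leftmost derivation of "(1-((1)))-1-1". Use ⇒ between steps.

S⇒S-L⇒S-L-L⇒L-L-L⇒(S)-L-L⇒(S-L)-L-L⇒(L-L)-L-L⇒(1-L)-L-L⇒(1-(S))-L-L⇒(1-(L))-L-L⇒(1-((S)))-L-L⇒(1-((L)))-L-L⇒(1-((1)))-L-L⇒(1-((1)))-1-L⇒(1-((1)))-1-1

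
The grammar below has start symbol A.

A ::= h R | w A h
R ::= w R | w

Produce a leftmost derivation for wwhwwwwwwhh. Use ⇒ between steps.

A ⇒ wAh ⇒ wwAhh ⇒ wwhRhh ⇒ wwhwRhh ⇒ wwhwwRhh ⇒ wwhwwwRhh ⇒ wwhwwwwRhh ⇒ wwhwwwwwRhh ⇒ wwhwwwwwwhh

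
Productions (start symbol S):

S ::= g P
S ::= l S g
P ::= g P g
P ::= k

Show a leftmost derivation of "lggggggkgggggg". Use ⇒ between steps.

S⇒lSg⇒lgPg⇒lggPgg⇒lgggPggg⇒lggggPgggg⇒lgggggPggggg⇒lggggggPgggggg⇒lggggggkgggggg

S ⇒ lSg   [S ::= l S g]
lSg ⇒ lgPg   [S ::= g P]
lgPg ⇒ lggPgg   [P ::= g P g]
lggPgg ⇒ lgggPggg   [P ::= g P g]
lgggPggg ⇒ lggggPgggg   [P ::= g P g]
lggggPgggg ⇒ lgggggPggggg   [P ::= g P g]
lgggggPggggg ⇒ lggggggPgggggg   [P ::= g P g]
lggggggPgggggg ⇒ lggggggkgggggg   [P ::= k]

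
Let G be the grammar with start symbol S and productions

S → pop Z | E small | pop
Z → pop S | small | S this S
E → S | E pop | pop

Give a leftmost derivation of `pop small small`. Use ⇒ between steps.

S ⇒ E small   [S → E small]
E small ⇒ S small   [E → S]
S small ⇒ E small small   [S → E small]
E small small ⇒ S small small   [E → S]
S small small ⇒ pop small small   [S → pop]

S ⇒ E small ⇒ S small ⇒ E small small ⇒ S small small ⇒ pop small small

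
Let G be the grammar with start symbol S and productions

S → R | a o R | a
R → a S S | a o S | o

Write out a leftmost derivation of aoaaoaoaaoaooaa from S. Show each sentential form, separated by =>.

S=>aoR=>aoaSS=>aoaRS=>aoaaSSS=>aoaaRSS=>aoaaoSS=>aoaaoaoRS=>aoaaoaoaSSS=>aoaaoaoaaoRSS=>aoaaoaoaaoaoSSS=>aoaaoaoaaoaoRSS=>aoaaoaoaaoaooSS=>aoaaoaoaaoaooaS=>aoaaoaoaaoaooaa

S => aoR   [S → a o R]
aoR => aoaSS   [R → a S S]
aoaSS => aoaRS   [S → R]
aoaRS => aoaaSSS   [R → a S S]
aoaaSSS => aoaaRSS   [S → R]
aoaaRSS => aoaaoSS   [R → o]
aoaaoSS => aoaaoaoRS   [S → a o R]
aoaaoaoRS => aoaaoaoaSSS   [R → a S S]
aoaaoaoaSSS => aoaaoaoaaoRSS   [S → a o R]
aoaaoaoaaoRSS => aoaaoaoaaoaoSSS   [R → a o S]
aoaaoaoaaoaoSSS => aoaaoaoaaoaoRSS   [S → R]
aoaaoaoaaoaoRSS => aoaaoaoaaoaooSS   [R → o]
aoaaoaoaaoaooSS => aoaaoaoaaoaooaS   [S → a]
aoaaoaoaaoaooaS => aoaaoaoaaoaooaa   [S → a]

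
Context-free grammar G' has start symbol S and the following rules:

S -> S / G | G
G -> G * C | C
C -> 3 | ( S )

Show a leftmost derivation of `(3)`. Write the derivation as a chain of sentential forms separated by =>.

S => G   [S -> G]
G => C   [G -> C]
C => (S)   [C -> ( S )]
(S) => (G)   [S -> G]
(G) => (C)   [G -> C]
(C) => (3)   [C -> 3]

S=>G=>C=>(S)=>(G)=>(C)=>(3)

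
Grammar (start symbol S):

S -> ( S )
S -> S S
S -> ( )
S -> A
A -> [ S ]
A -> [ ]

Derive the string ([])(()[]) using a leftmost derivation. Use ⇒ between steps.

S ⇒ SS   [S -> S S]
SS ⇒ (S)S   [S -> ( S )]
(S)S ⇒ (A)S   [S -> A]
(A)S ⇒ ([])S   [A -> [ ]]
([])S ⇒ ([])(S)   [S -> ( S )]
([])(S) ⇒ ([])(SS)   [S -> S S]
([])(SS) ⇒ ([])(()S)   [S -> ( )]
([])(()S) ⇒ ([])(()A)   [S -> A]
([])(()A) ⇒ ([])(()[])   [A -> [ ]]

S⇒SS⇒(S)S⇒(A)S⇒([])S⇒([])(S)⇒([])(SS)⇒([])(()S)⇒([])(()A)⇒([])(()[])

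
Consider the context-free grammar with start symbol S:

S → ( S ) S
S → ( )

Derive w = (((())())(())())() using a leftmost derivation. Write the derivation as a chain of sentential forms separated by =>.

S => (S)S => ((S)S)S => (((S)S)S)S => (((())S)S)S => (((())())S)S => (((())())(S)S)S => (((())())(())S)S => (((())())(())())S => (((())())(())())()

S => (S)S   [S → ( S ) S]
(S)S => ((S)S)S   [S → ( S ) S]
((S)S)S => (((S)S)S)S   [S → ( S ) S]
(((S)S)S)S => (((())S)S)S   [S → ( )]
(((())S)S)S => (((())())S)S   [S → ( )]
(((())())S)S => (((())())(S)S)S   [S → ( S ) S]
(((())())(S)S)S => (((())())(())S)S   [S → ( )]
(((())())(())S)S => (((())())(())())S   [S → ( )]
(((())())(())())S => (((())())(())())()   [S → ( )]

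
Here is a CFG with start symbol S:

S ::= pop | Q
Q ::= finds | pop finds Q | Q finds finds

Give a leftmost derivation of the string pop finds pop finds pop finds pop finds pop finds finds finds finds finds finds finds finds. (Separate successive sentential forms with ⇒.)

S ⇒ Q ⇒ Q finds finds ⇒ Q finds finds finds finds ⇒ pop finds Q finds finds finds finds ⇒ pop finds Q finds finds finds finds finds finds ⇒ pop finds pop finds Q finds finds finds finds finds finds ⇒ pop finds pop finds pop finds Q finds finds finds finds finds finds ⇒ pop finds pop finds pop finds pop finds Q finds finds finds finds finds finds ⇒ pop finds pop finds pop finds pop finds pop finds Q finds finds finds finds finds finds ⇒ pop finds pop finds pop finds pop finds pop finds finds finds finds finds finds finds finds

S ⇒ Q   [S ::= Q]
Q ⇒ Q finds finds   [Q ::= Q finds finds]
Q finds finds ⇒ Q finds finds finds finds   [Q ::= Q finds finds]
Q finds finds finds finds ⇒ pop finds Q finds finds finds finds   [Q ::= pop finds Q]
pop finds Q finds finds finds finds ⇒ pop finds Q finds finds finds finds finds finds   [Q ::= Q finds finds]
pop finds Q finds finds finds finds finds finds ⇒ pop finds pop finds Q finds finds finds finds finds finds   [Q ::= pop finds Q]
pop finds pop finds Q finds finds finds finds finds finds ⇒ pop finds pop finds pop finds Q finds finds finds finds finds finds   [Q ::= pop finds Q]
pop finds pop finds pop finds Q finds finds finds finds finds finds ⇒ pop finds pop finds pop finds pop finds Q finds finds finds finds finds finds   [Q ::= pop finds Q]
pop finds pop finds pop finds pop finds Q finds finds finds finds finds finds ⇒ pop finds pop finds pop finds pop finds pop finds Q finds finds finds finds finds finds   [Q ::= pop finds Q]
pop finds pop finds pop finds pop finds pop finds Q finds finds finds finds finds finds ⇒ pop finds pop finds pop finds pop finds pop finds finds finds finds finds finds finds finds   [Q ::= finds]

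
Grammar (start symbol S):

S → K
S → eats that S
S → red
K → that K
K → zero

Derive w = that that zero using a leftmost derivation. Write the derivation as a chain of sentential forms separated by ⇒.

S ⇒ K   [S → K]
K ⇒ that K   [K → that K]
that K ⇒ that that K   [K → that K]
that that K ⇒ that that zero   [K → zero]

S ⇒ K ⇒ that K ⇒ that that K ⇒ that that zero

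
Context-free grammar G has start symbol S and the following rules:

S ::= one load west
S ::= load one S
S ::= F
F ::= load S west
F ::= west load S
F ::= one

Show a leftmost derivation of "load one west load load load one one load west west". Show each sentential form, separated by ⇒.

S ⇒ load one S ⇒ load one F ⇒ load one west load S ⇒ load one west load F ⇒ load one west load load S west ⇒ load one west load load load one S west ⇒ load one west load load load one one load west west

S ⇒ load one S   [S ::= load one S]
load one S ⇒ load one F   [S ::= F]
load one F ⇒ load one west load S   [F ::= west load S]
load one west load S ⇒ load one west load F   [S ::= F]
load one west load F ⇒ load one west load load S west   [F ::= load S west]
load one west load load S west ⇒ load one west load load load one S west   [S ::= load one S]
load one west load load load one S west ⇒ load one west load load load one one load west west   [S ::= one load west]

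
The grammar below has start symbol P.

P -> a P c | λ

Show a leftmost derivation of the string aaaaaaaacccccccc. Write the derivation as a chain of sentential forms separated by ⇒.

P ⇒ aPc ⇒ aaPcc ⇒ aaaPccc ⇒ aaaaPcccc ⇒ aaaaaPccccc ⇒ aaaaaaPcccccc ⇒ aaaaaaaPccccccc ⇒ aaaaaaaaPcccccccc ⇒ aaaaaaaacccccccc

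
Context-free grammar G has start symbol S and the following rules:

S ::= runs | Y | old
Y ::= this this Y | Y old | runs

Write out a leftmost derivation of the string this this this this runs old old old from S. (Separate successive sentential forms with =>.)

S => Y => Y old => this this Y old => this this this this Y old => this this this this Y old old => this this this this Y old old old => this this this this runs old old old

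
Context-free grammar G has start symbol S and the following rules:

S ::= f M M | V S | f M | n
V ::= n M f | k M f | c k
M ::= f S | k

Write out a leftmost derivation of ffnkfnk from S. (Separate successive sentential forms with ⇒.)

S ⇒ fMM ⇒ ffSM ⇒ ffVSM ⇒ ffnMfSM ⇒ ffnkfSM ⇒ ffnkfnM ⇒ ffnkfnk

S ⇒ fMM   [S ::= f M M]
fMM ⇒ ffSM   [M ::= f S]
ffSM ⇒ ffVSM   [S ::= V S]
ffVSM ⇒ ffnMfSM   [V ::= n M f]
ffnMfSM ⇒ ffnkfSM   [M ::= k]
ffnkfSM ⇒ ffnkfnM   [S ::= n]
ffnkfnM ⇒ ffnkfnk   [M ::= k]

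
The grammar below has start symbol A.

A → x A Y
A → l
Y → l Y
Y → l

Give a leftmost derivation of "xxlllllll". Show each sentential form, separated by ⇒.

A ⇒ xAY ⇒ xxAYY ⇒ xxlYY ⇒ xxllYY ⇒ xxlllYY ⇒ xxllllYY ⇒ xxlllllYY ⇒ xxllllllY ⇒ xxlllllll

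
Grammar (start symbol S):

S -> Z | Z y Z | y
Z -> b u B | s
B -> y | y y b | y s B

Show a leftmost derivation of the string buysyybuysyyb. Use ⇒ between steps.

S ⇒ ZyZ ⇒ buByZ ⇒ buysByZ ⇒ buysyyZ ⇒ buysyybuB ⇒ buysyybuysB ⇒ buysyybuysyyb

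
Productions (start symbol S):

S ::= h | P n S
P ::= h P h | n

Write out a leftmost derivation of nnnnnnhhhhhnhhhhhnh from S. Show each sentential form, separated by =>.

S => PnS => nnS => nnPnS => nnnnS => nnnnPnS => nnnnnnS => nnnnnnPnS => nnnnnnhPhnS => nnnnnnhhPhhnS => nnnnnnhhhPhhhnS => nnnnnnhhhhPhhhhnS => nnnnnnhhhhhPhhhhhnS => nnnnnnhhhhhnhhhhhnS => nnnnnnhhhhhnhhhhhnh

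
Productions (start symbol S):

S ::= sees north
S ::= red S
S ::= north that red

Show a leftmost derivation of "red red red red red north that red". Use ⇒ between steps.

S ⇒ red S ⇒ red red S ⇒ red red red S ⇒ red red red red S ⇒ red red red red red S ⇒ red red red red red north that red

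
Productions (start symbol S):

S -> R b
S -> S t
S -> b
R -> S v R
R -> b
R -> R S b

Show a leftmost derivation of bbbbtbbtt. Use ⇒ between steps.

S ⇒ St   [S -> S t]
St ⇒ Stt   [S -> S t]
Stt ⇒ Rbtt   [S -> R b]
Rbtt ⇒ RSbbtt   [R -> R S b]
RSbbtt ⇒ RSbSbbtt   [R -> R S b]
RSbSbbtt ⇒ bSbSbbtt   [R -> b]
bSbSbbtt ⇒ bbbSbbtt   [S -> b]
bbbSbbtt ⇒ bbbStbbtt   [S -> S t]
bbbStbbtt ⇒ bbbbtbbtt   [S -> b]

S ⇒ St ⇒ Stt ⇒ Rbtt ⇒ RSbbtt ⇒ RSbSbbtt ⇒ bSbSbbtt ⇒ bbbSbbtt ⇒ bbbStbbtt ⇒ bbbbtbbtt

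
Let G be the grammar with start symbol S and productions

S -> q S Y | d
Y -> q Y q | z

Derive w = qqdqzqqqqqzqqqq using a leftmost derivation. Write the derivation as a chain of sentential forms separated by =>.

S => qSY => qqSYY => qqdYY => qqdqYqY => qqdqzqY => qqdqzqqYq => qqdqzqqqYqq => qqdqzqqqqYqqq => qqdqzqqqqqYqqqq => qqdqzqqqqqzqqqq

S => qSY   [S -> q S Y]
qSY => qqSYY   [S -> q S Y]
qqSYY => qqdYY   [S -> d]
qqdYY => qqdqYqY   [Y -> q Y q]
qqdqYqY => qqdqzqY   [Y -> z]
qqdqzqY => qqdqzqqYq   [Y -> q Y q]
qqdqzqqYq => qqdqzqqqYqq   [Y -> q Y q]
qqdqzqqqYqq => qqdqzqqqqYqqq   [Y -> q Y q]
qqdqzqqqqYqqq => qqdqzqqqqqYqqqq   [Y -> q Y q]
qqdqzqqqqqYqqqq => qqdqzqqqqqzqqqq   [Y -> z]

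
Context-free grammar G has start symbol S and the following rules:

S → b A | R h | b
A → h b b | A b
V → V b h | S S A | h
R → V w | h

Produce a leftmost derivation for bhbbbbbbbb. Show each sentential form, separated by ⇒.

S ⇒ bA   [S → b A]
bA ⇒ bAb   [A → A b]
bAb ⇒ bAbb   [A → A b]
bAbb ⇒ bAbbb   [A → A b]
bAbbb ⇒ bAbbbb   [A → A b]
bAbbbb ⇒ bAbbbbb   [A → A b]
bAbbbbb ⇒ bAbbbbbb   [A → A b]
bAbbbbbb ⇒ bhbbbbbbbb   [A → h b b]

S ⇒ bA ⇒ bAb ⇒ bAbb ⇒ bAbbb ⇒ bAbbbb ⇒ bAbbbbb ⇒ bAbbbbbb ⇒ bhbbbbbbbb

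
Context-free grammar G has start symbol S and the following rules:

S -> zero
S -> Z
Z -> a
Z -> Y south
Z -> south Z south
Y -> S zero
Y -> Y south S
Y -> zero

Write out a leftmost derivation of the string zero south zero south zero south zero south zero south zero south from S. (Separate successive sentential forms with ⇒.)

S ⇒ Z   [S -> Z]
Z ⇒ Y south   [Z -> Y south]
Y south ⇒ Y south S south   [Y -> Y south S]
Y south S south ⇒ Y south S south S south   [Y -> Y south S]
Y south S south S south ⇒ Y south S south S south S south   [Y -> Y south S]
Y south S south S south S south ⇒ Y south S south S south S south S south   [Y -> Y south S]
Y south S south S south S south S south ⇒ S zero south S south S south S south S south   [Y -> S zero]
S zero south S south S south S south S south ⇒ Z zero south S south S south S south S south   [S -> Z]
Z zero south S south S south S south S south ⇒ Y south zero south S south S south S south S south   [Z -> Y south]
Y south zero south S south S south S south S south ⇒ zero south zero south S south S south S south S south   [Y -> zero]
zero south zero south S south S south S south S south ⇒ zero south zero south zero south S south S south S south   [S -> zero]
zero south zero south zero south S south S south S south ⇒ zero south zero south zero south zero south S south S south   [S -> zero]
zero south zero south zero south zero south S south S south ⇒ zero south zero south zero south zero south zero south S south   [S -> zero]
zero south zero south zero south zero south zero south S south ⇒ zero south zero south zero south zero south zero south zero south   [S -> zero]

S ⇒ Z ⇒ Y south ⇒ Y south S south ⇒ Y south S south S south ⇒ Y south S south S south S south ⇒ Y south S south S south S south S south ⇒ S zero south S south S south S south S south ⇒ Z zero south S south S south S south S south ⇒ Y south zero south S south S south S south S south ⇒ zero south zero south S south S south S south S south ⇒ zero south zero south zero south S south S south S south ⇒ zero south zero south zero south zero south S south S south ⇒ zero south zero south zero south zero south zero south S south ⇒ zero south zero south zero south zero south zero south zero south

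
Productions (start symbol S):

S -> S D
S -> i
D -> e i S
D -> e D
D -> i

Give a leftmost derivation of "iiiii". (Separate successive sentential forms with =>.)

S => SD => SDD => SDDD => SDDDD => iDDDD => iiDDD => iiiDD => iiiiD => iiiii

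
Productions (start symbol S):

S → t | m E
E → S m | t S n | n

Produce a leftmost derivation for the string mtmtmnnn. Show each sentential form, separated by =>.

S => mE => mtSn => mtmEn => mtmtSnn => mtmtmEnn => mtmtmnnn

S => mE   [S → m E]
mE => mtSn   [E → t S n]
mtSn => mtmEn   [S → m E]
mtmEn => mtmtSnn   [E → t S n]
mtmtSnn => mtmtmEnn   [S → m E]
mtmtmEnn => mtmtmnnn   [E → n]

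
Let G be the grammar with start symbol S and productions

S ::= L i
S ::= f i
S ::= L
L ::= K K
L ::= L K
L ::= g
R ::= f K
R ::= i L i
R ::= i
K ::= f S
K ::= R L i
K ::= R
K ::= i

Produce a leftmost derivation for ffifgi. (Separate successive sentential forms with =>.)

S => L => KK => fSK => ffiK => ffifS => ffifL => ffifLK => ffifgK => ffifgR => ffifgi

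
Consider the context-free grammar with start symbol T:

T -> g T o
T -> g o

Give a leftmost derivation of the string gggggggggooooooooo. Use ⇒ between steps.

T ⇒ gTo   [T -> g T o]
gTo ⇒ ggToo   [T -> g T o]
ggToo ⇒ gggTooo   [T -> g T o]
gggTooo ⇒ ggggToooo   [T -> g T o]
ggggToooo ⇒ gggggTooooo   [T -> g T o]
gggggTooooo ⇒ ggggggToooooo   [T -> g T o]
ggggggToooooo ⇒ gggggggTooooooo   [T -> g T o]
gggggggTooooooo ⇒ ggggggggToooooooo   [T -> g T o]
ggggggggToooooooo ⇒ gggggggggooooooooo   [T -> g o]

T ⇒ gTo ⇒ ggToo ⇒ gggTooo ⇒ ggggToooo ⇒ gggggTooooo ⇒ ggggggToooooo ⇒ gggggggTooooooo ⇒ ggggggggToooooooo ⇒ gggggggggooooooooo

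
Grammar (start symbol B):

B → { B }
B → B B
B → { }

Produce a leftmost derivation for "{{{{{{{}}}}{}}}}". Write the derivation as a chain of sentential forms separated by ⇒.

B⇒{B}⇒{{B}}⇒{{{B}}}⇒{{{BB}}}⇒{{{{B}B}}}⇒{{{{{B}}B}}}⇒{{{{{{B}}}B}}}⇒{{{{{{{}}}}B}}}⇒{{{{{{{}}}}{}}}}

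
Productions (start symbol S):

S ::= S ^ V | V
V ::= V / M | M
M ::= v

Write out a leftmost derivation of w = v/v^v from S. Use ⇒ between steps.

S ⇒ S^V   [S ::= S ^ V]
S^V ⇒ V^V   [S ::= V]
V^V ⇒ V/M^V   [V ::= V / M]
V/M^V ⇒ M/M^V   [V ::= M]
M/M^V ⇒ v/M^V   [M ::= v]
v/M^V ⇒ v/v^V   [M ::= v]
v/v^V ⇒ v/v^M   [V ::= M]
v/v^M ⇒ v/v^v   [M ::= v]

S⇒S^V⇒V^V⇒V/M^V⇒M/M^V⇒v/M^V⇒v/v^V⇒v/v^M⇒v/v^v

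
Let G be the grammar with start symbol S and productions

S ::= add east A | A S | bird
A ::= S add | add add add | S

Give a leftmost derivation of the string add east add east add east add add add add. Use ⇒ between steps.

S ⇒ add east A   [S ::= add east A]
add east A ⇒ add east S add   [A ::= S add]
add east S add ⇒ add east add east A add   [S ::= add east A]
add east add east A add ⇒ add east add east S add   [A ::= S]
add east add east S add ⇒ add east add east add east A add   [S ::= add east A]
add east add east add east A add ⇒ add east add east add east add add add add   [A ::= add add add]

S ⇒ add east A ⇒ add east S add ⇒ add east add east A add ⇒ add east add east S add ⇒ add east add east add east A add ⇒ add east add east add east add add add add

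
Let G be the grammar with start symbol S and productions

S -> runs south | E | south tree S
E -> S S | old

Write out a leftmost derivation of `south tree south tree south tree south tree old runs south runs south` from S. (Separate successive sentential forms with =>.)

S => south tree S => south tree E => south tree S S => south tree south tree S S => south tree south tree south tree S S => south tree south tree south tree E S => south tree south tree south tree S S S => south tree south tree south tree south tree S S S => south tree south tree south tree south tree E S S => south tree south tree south tree south tree old S S => south tree south tree south tree south tree old runs south S => south tree south tree south tree south tree old runs south runs south

S => south tree S   [S -> south tree S]
south tree S => south tree E   [S -> E]
south tree E => south tree S S   [E -> S S]
south tree S S => south tree south tree S S   [S -> south tree S]
south tree south tree S S => south tree south tree south tree S S   [S -> south tree S]
south tree south tree south tree S S => south tree south tree south tree E S   [S -> E]
south tree south tree south tree E S => south tree south tree south tree S S S   [E -> S S]
south tree south tree south tree S S S => south tree south tree south tree south tree S S S   [S -> south tree S]
south tree south tree south tree south tree S S S => south tree south tree south tree south tree E S S   [S -> E]
south tree south tree south tree south tree E S S => south tree south tree south tree south tree old S S   [E -> old]
south tree south tree south tree south tree old S S => south tree south tree south tree south tree old runs south S   [S -> runs south]
south tree south tree south tree south tree old runs south S => south tree south tree south tree south tree old runs south runs south   [S -> runs south]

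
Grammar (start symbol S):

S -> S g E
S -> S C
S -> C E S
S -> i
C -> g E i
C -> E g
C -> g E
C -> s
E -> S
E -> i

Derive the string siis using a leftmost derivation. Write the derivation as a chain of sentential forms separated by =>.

S => SC   [S -> S C]
SC => CESC   [S -> C E S]
CESC => sESC   [C -> s]
sESC => siSC   [E -> i]
siSC => siiC   [S -> i]
siiC => siis   [C -> s]

S=>SC=>CESC=>sESC=>siSC=>siiC=>siis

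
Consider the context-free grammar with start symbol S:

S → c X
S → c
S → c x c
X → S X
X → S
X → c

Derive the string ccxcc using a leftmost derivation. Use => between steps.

S=>cX=>cSX=>ccxcX=>ccxcc

S => cX   [S → c X]
cX => cSX   [X → S X]
cSX => ccxcX   [S → c x c]
ccxcX => ccxcc   [X → c]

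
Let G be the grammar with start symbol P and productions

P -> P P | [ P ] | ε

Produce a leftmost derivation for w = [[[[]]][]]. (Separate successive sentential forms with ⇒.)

P ⇒ [P] ⇒ [PP] ⇒ [[P]P] ⇒ [[[P]]P] ⇒ [[[[P]]]P] ⇒ [[[[]]]P] ⇒ [[[[]]][P]] ⇒ [[[[]]][]]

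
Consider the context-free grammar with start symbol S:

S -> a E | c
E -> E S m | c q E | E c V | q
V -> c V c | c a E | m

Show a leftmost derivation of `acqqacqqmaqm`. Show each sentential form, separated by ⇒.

S ⇒ aE   [S -> a E]
aE ⇒ aESm   [E -> E S m]
aESm ⇒ aESmSm   [E -> E S m]
aESmSm ⇒ acqESmSm   [E -> c q E]
acqESmSm ⇒ acqqSmSm   [E -> q]
acqqSmSm ⇒ acqqaEmSm   [S -> a E]
acqqaEmSm ⇒ acqqacqEmSm   [E -> c q E]
acqqacqEmSm ⇒ acqqacqqmSm   [E -> q]
acqqacqqmSm ⇒ acqqacqqmaEm   [S -> a E]
acqqacqqmaEm ⇒ acqqacqqmaqm   [E -> q]

S⇒aE⇒aESm⇒aESmSm⇒acqESmSm⇒acqqSmSm⇒acqqaEmSm⇒acqqacqEmSm⇒acqqacqqmSm⇒acqqacqqmaEm⇒acqqacqqmaqm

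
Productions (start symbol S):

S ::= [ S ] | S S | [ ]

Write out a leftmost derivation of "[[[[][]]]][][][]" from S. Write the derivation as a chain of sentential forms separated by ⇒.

S⇒SS⇒SSS⇒SSSS⇒[S]SSS⇒[[S]]SSS⇒[[[S]]]SSS⇒[[[SS]]]SSS⇒[[[[]S]]]SSS⇒[[[[][]]]]SSS⇒[[[[][]]]][]SS⇒[[[[][]]]][][]S⇒[[[[][]]]][][][]

S ⇒ SS   [S ::= S S]
SS ⇒ SSS   [S ::= S S]
SSS ⇒ SSSS   [S ::= S S]
SSSS ⇒ [S]SSS   [S ::= [ S ]]
[S]SSS ⇒ [[S]]SSS   [S ::= [ S ]]
[[S]]SSS ⇒ [[[S]]]SSS   [S ::= [ S ]]
[[[S]]]SSS ⇒ [[[SS]]]SSS   [S ::= S S]
[[[SS]]]SSS ⇒ [[[[]S]]]SSS   [S ::= [ ]]
[[[[]S]]]SSS ⇒ [[[[][]]]]SSS   [S ::= [ ]]
[[[[][]]]]SSS ⇒ [[[[][]]]][]SS   [S ::= [ ]]
[[[[][]]]][]SS ⇒ [[[[][]]]][][]S   [S ::= [ ]]
[[[[][]]]][][]S ⇒ [[[[][]]]][][][]   [S ::= [ ]]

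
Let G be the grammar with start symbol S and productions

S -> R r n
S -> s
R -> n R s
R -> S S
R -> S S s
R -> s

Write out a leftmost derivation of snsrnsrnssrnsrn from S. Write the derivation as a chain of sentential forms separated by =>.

S=>Rrn=>SSsrn=>sSsrn=>sRrnsrn=>snRsrnsrn=>snSSssrnsrn=>snRrnSssrnsrn=>snsrnSssrnsrn=>snsrnRrnssrnsrn=>snsrnsrnssrnsrn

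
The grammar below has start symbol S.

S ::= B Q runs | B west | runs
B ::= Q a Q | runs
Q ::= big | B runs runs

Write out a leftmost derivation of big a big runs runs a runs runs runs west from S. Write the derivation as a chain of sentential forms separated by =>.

S => B west => Q a Q west => B runs runs a Q west => Q a Q runs runs a Q west => big a Q runs runs a Q west => big a big runs runs a Q west => big a big runs runs a B runs runs west => big a big runs runs a runs runs runs west

S => B west   [S ::= B west]
B west => Q a Q west   [B ::= Q a Q]
Q a Q west => B runs runs a Q west   [Q ::= B runs runs]
B runs runs a Q west => Q a Q runs runs a Q west   [B ::= Q a Q]
Q a Q runs runs a Q west => big a Q runs runs a Q west   [Q ::= big]
big a Q runs runs a Q west => big a big runs runs a Q west   [Q ::= big]
big a big runs runs a Q west => big a big runs runs a B runs runs west   [Q ::= B runs runs]
big a big runs runs a B runs runs west => big a big runs runs a runs runs runs west   [B ::= runs]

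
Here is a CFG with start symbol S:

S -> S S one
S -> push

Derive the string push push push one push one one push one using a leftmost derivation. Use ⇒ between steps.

S ⇒ S S one ⇒ S S one S one ⇒ push S one S one ⇒ push S S one one S one ⇒ push S S one S one one S one ⇒ push push S one S one one S one ⇒ push push push one S one one S one ⇒ push push push one push one one S one ⇒ push push push one push one one push one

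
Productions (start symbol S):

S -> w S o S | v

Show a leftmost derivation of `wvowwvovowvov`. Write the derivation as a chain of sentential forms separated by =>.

S=>wSoS=>wvoS=>wvowSoS=>wvowwSoSoS=>wvowwvoSoS=>wvowwvovoS=>wvowwvovowSoS=>wvowwvovowvoS=>wvowwvovowvov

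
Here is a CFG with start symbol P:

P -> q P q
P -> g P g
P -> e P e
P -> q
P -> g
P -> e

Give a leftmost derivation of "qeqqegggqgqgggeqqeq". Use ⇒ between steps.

P ⇒ qPq   [P -> q P q]
qPq ⇒ qePeq   [P -> e P e]
qePeq ⇒ qeqPqeq   [P -> q P q]
qeqPqeq ⇒ qeqqPqqeq   [P -> q P q]
qeqqPqqeq ⇒ qeqqePeqqeq   [P -> e P e]
qeqqePeqqeq ⇒ qeqqegPgeqqeq   [P -> g P g]
qeqqegPgeqqeq ⇒ qeqqeggPggeqqeq   [P -> g P g]
qeqqeggPggeqqeq ⇒ qeqqegggPgggeqqeq   [P -> g P g]
qeqqegggPgggeqqeq ⇒ qeqqegggqPqgggeqqeq   [P -> q P q]
qeqqegggqPqgggeqqeq ⇒ qeqqegggqgqgggeqqeq   [P -> g]

P ⇒ qPq ⇒ qePeq ⇒ qeqPqeq ⇒ qeqqPqqeq ⇒ qeqqePeqqeq ⇒ qeqqegPgeqqeq ⇒ qeqqeggPggeqqeq ⇒ qeqqegggPgggeqqeq ⇒ qeqqegggqPqgggeqqeq ⇒ qeqqegggqgqgggeqqeq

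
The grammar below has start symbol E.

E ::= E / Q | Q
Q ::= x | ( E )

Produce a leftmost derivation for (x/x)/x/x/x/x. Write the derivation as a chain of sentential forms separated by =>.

E => E/Q   [E ::= E / Q]
E/Q => E/Q/Q   [E ::= E / Q]
E/Q/Q => E/Q/Q/Q   [E ::= E / Q]
E/Q/Q/Q => E/Q/Q/Q/Q   [E ::= E / Q]
E/Q/Q/Q/Q => Q/Q/Q/Q/Q   [E ::= Q]
Q/Q/Q/Q/Q => (E)/Q/Q/Q/Q   [Q ::= ( E )]
(E)/Q/Q/Q/Q => (E/Q)/Q/Q/Q/Q   [E ::= E / Q]
(E/Q)/Q/Q/Q/Q => (Q/Q)/Q/Q/Q/Q   [E ::= Q]
(Q/Q)/Q/Q/Q/Q => (x/Q)/Q/Q/Q/Q   [Q ::= x]
(x/Q)/Q/Q/Q/Q => (x/x)/Q/Q/Q/Q   [Q ::= x]
(x/x)/Q/Q/Q/Q => (x/x)/x/Q/Q/Q   [Q ::= x]
(x/x)/x/Q/Q/Q => (x/x)/x/x/Q/Q   [Q ::= x]
(x/x)/x/x/Q/Q => (x/x)/x/x/x/Q   [Q ::= x]
(x/x)/x/x/x/Q => (x/x)/x/x/x/x   [Q ::= x]

E=>E/Q=>E/Q/Q=>E/Q/Q/Q=>E/Q/Q/Q/Q=>Q/Q/Q/Q/Q=>(E)/Q/Q/Q/Q=>(E/Q)/Q/Q/Q/Q=>(Q/Q)/Q/Q/Q/Q=>(x/Q)/Q/Q/Q/Q=>(x/x)/Q/Q/Q/Q=>(x/x)/x/Q/Q/Q=>(x/x)/x/x/Q/Q=>(x/x)/x/x/x/Q=>(x/x)/x/x/x/x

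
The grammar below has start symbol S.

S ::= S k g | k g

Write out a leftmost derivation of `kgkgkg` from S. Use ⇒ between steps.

S ⇒ Skg ⇒ Skgkg ⇒ kgkgkg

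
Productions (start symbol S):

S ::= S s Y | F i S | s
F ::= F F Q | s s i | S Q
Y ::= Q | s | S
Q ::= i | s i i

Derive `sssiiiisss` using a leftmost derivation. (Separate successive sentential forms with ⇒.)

S ⇒ FiS   [S ::= F i S]
FiS ⇒ SQiS   [F ::= S Q]
SQiS ⇒ SsYQiS   [S ::= S s Y]
SsYQiS ⇒ ssYQiS   [S ::= s]
ssYQiS ⇒ ssQQiS   [Y ::= Q]
ssQQiS ⇒ sssiiQiS   [Q ::= s i i]
sssiiQiS ⇒ sssiiiiS   [Q ::= i]
sssiiiiS ⇒ sssiiiiSsY   [S ::= S s Y]
sssiiiiSsY ⇒ sssiiiissY   [S ::= s]
sssiiiissY ⇒ sssiiiisss   [Y ::= s]

S ⇒ FiS ⇒ SQiS ⇒ SsYQiS ⇒ ssYQiS ⇒ ssQQiS ⇒ sssiiQiS ⇒ sssiiiiS ⇒ sssiiiiSsY ⇒ sssiiiissY ⇒ sssiiiisss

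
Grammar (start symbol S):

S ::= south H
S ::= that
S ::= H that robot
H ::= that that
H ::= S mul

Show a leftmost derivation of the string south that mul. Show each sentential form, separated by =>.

S => south H => south S mul => south that mul

S => south H   [S ::= south H]
south H => south S mul   [H ::= S mul]
south S mul => south that mul   [S ::= that]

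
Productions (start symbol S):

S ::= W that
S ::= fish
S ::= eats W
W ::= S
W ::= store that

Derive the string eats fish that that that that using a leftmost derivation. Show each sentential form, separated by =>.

S => W that => S that => W that that => S that that => W that that that => S that that that => W that that that that => S that that that that => eats W that that that that => eats S that that that that => eats fish that that that that

S => W that   [S ::= W that]
W that => S that   [W ::= S]
S that => W that that   [S ::= W that]
W that that => S that that   [W ::= S]
S that that => W that that that   [S ::= W that]
W that that that => S that that that   [W ::= S]
S that that that => W that that that that   [S ::= W that]
W that that that that => S that that that that   [W ::= S]
S that that that that => eats W that that that that   [S ::= eats W]
eats W that that that that => eats S that that that that   [W ::= S]
eats S that that that that => eats fish that that that that   [S ::= fish]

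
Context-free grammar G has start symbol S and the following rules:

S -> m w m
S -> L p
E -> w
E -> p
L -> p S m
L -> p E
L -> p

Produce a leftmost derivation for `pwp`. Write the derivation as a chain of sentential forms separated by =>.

S=>Lp=>pEp=>pwp

S => Lp   [S -> L p]
Lp => pEp   [L -> p E]
pEp => pwp   [E -> w]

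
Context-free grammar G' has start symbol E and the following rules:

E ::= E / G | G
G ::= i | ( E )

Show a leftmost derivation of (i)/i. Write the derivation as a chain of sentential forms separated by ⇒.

E ⇒ E/G ⇒ G/G ⇒ (E)/G ⇒ (G)/G ⇒ (i)/G ⇒ (i)/i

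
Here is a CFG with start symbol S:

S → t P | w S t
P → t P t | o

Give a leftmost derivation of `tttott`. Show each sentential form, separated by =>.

S => tP   [S → t P]
tP => ttPt   [P → t P t]
ttPt => tttPtt   [P → t P t]
tttPtt => tttott   [P → o]

S=>tP=>ttPt=>tttPtt=>tttott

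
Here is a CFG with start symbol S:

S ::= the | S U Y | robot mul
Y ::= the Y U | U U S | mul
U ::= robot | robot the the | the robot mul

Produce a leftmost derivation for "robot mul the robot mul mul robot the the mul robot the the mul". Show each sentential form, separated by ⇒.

S ⇒ S U Y   [S ::= S U Y]
S U Y ⇒ S U Y U Y   [S ::= S U Y]
S U Y U Y ⇒ S U Y U Y U Y   [S ::= S U Y]
S U Y U Y U Y ⇒ robot mul U Y U Y U Y   [S ::= robot mul]
robot mul U Y U Y U Y ⇒ robot mul the robot mul Y U Y U Y   [U ::= the robot mul]
robot mul the robot mul Y U Y U Y ⇒ robot mul the robot mul mul U Y U Y   [Y ::= mul]
robot mul the robot mul mul U Y U Y ⇒ robot mul the robot mul mul robot the the Y U Y   [U ::= robot the the]
robot mul the robot mul mul robot the the Y U Y ⇒ robot mul the robot mul mul robot the the mul U Y   [Y ::= mul]
robot mul the robot mul mul robot the the mul U Y ⇒ robot mul the robot mul mul robot the the mul robot the the Y   [U ::= robot the the]
robot mul the robot mul mul robot the the mul robot the the Y ⇒ robot mul the robot mul mul robot the the mul robot the the mul   [Y ::= mul]

S ⇒ S U Y ⇒ S U Y U Y ⇒ S U Y U Y U Y ⇒ robot mul U Y U Y U Y ⇒ robot mul the robot mul Y U Y U Y ⇒ robot mul the robot mul mul U Y U Y ⇒ robot mul the robot mul mul robot the the Y U Y ⇒ robot mul the robot mul mul robot the the mul U Y ⇒ robot mul the robot mul mul robot the the mul robot the the Y ⇒ robot mul the robot mul mul robot the the mul robot the the mul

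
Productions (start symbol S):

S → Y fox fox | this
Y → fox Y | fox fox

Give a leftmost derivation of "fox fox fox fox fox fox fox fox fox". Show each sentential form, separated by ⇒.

S ⇒ Y fox fox ⇒ fox Y fox fox ⇒ fox fox Y fox fox ⇒ fox fox fox Y fox fox ⇒ fox fox fox fox Y fox fox ⇒ fox fox fox fox fox Y fox fox ⇒ fox fox fox fox fox fox fox fox fox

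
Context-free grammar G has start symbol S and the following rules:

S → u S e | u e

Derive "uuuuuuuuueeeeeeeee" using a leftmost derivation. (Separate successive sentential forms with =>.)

S=>uSe=>uuSee=>uuuSeee=>uuuuSeeee=>uuuuuSeeeee=>uuuuuuSeeeeee=>uuuuuuuSeeeeeee=>uuuuuuuuSeeeeeeee=>uuuuuuuuueeeeeeeee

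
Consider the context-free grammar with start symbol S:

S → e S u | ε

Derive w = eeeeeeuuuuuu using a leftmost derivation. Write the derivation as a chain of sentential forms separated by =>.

S => eSu   [S → e S u]
eSu => eeSuu   [S → e S u]
eeSuu => eeeSuuu   [S → e S u]
eeeSuuu => eeeeSuuuu   [S → e S u]
eeeeSuuuu => eeeeeSuuuuu   [S → e S u]
eeeeeSuuuuu => eeeeeeSuuuuuu   [S → e S u]
eeeeeeSuuuuuu => eeeeeeuuuuuu   [S → ε]

S => eSu => eeSuu => eeeSuuu => eeeeSuuuu => eeeeeSuuuuu => eeeeeeSuuuuuu => eeeeeeuuuuuu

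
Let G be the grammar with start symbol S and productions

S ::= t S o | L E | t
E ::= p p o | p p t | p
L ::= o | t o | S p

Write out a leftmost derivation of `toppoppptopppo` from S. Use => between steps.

S => LE   [S ::= L E]
LE => SpE   [L ::= S p]
SpE => tSopE   [S ::= t S o]
tSopE => tLEopE   [S ::= L E]
tLEopE => tSpEopE   [L ::= S p]
tSpEopE => tLEpEopE   [S ::= L E]
tLEpEopE => toEpEopE   [L ::= o]
toEpEopE => toppopEopE   [E ::= p p o]
toppopEopE => toppoppptopE   [E ::= p p t]
toppoppptopE => toppoppptopppo   [E ::= p p o]

S => LE => SpE => tSopE => tLEopE => tSpEopE => tLEpEopE => toEpEopE => toppopEopE => toppoppptopE => toppoppptopppo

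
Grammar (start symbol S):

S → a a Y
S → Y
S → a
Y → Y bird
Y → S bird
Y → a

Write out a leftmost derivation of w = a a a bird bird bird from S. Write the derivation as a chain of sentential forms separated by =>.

S => Y   [S → Y]
Y => S bird   [Y → S bird]
S bird => Y bird   [S → Y]
Y bird => S bird bird   [Y → S bird]
S bird bird => a a Y bird bird   [S → a a Y]
a a Y bird bird => a a S bird bird bird   [Y → S bird]
a a S bird bird bird => a a Y bird bird bird   [S → Y]
a a Y bird bird bird => a a a bird bird bird   [Y → a]

S => Y => S bird => Y bird => S bird bird => a a Y bird bird => a a S bird bird bird => a a Y bird bird bird => a a a bird bird bird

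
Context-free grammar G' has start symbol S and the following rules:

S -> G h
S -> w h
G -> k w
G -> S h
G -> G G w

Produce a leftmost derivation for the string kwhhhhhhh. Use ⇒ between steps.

S ⇒ Gh   [S -> G h]
Gh ⇒ Shh   [G -> S h]
Shh ⇒ Ghhh   [S -> G h]
Ghhh ⇒ Shhhh   [G -> S h]
Shhhh ⇒ Ghhhhh   [S -> G h]
Ghhhhh ⇒ Shhhhhh   [G -> S h]
Shhhhhh ⇒ Ghhhhhhh   [S -> G h]
Ghhhhhhh ⇒ kwhhhhhhh   [G -> k w]

S ⇒ Gh ⇒ Shh ⇒ Ghhh ⇒ Shhhh ⇒ Ghhhhh ⇒ Shhhhhh ⇒ Ghhhhhhh ⇒ kwhhhhhhh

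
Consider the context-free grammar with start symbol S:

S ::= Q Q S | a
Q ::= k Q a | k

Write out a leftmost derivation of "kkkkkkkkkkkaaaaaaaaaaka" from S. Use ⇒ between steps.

S ⇒ QQS ⇒ kQaQS ⇒ kkQaaQS ⇒ kkkQaaaQS ⇒ kkkkQaaaaQS ⇒ kkkkkQaaaaaQS ⇒ kkkkkkQaaaaaaQS ⇒ kkkkkkkQaaaaaaaQS ⇒ kkkkkkkkQaaaaaaaaQS ⇒ kkkkkkkkkQaaaaaaaaaQS ⇒ kkkkkkkkkkQaaaaaaaaaaQS ⇒ kkkkkkkkkkkaaaaaaaaaaQS ⇒ kkkkkkkkkkkaaaaaaaaaakS ⇒ kkkkkkkkkkkaaaaaaaaaaka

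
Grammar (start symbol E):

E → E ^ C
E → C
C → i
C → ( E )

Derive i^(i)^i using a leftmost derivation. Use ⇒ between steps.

E ⇒ E^C ⇒ E^C^C ⇒ C^C^C ⇒ i^C^C ⇒ i^(E)^C ⇒ i^(C)^C ⇒ i^(i)^C ⇒ i^(i)^i

E ⇒ E^C   [E → E ^ C]
E^C ⇒ E^C^C   [E → E ^ C]
E^C^C ⇒ C^C^C   [E → C]
C^C^C ⇒ i^C^C   [C → i]
i^C^C ⇒ i^(E)^C   [C → ( E )]
i^(E)^C ⇒ i^(C)^C   [E → C]
i^(C)^C ⇒ i^(i)^C   [C → i]
i^(i)^C ⇒ i^(i)^i   [C → i]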